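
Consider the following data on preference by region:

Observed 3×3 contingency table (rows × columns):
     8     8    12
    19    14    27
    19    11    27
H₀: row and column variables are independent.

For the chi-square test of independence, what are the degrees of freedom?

df = (r−1)(c−1) = (3−1)·(3−1) = 4

degrees of freedom = 4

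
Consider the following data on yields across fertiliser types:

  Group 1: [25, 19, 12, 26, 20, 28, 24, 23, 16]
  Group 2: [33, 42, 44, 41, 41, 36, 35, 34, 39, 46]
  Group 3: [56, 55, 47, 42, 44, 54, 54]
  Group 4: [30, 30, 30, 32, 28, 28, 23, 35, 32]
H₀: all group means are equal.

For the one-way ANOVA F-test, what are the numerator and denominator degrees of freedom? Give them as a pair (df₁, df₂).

k = 4 groups, N = 35 total
df = (k−1, N−k) = (4−1, 35−4) = (3, 31)

degrees of freedom = [3, 31]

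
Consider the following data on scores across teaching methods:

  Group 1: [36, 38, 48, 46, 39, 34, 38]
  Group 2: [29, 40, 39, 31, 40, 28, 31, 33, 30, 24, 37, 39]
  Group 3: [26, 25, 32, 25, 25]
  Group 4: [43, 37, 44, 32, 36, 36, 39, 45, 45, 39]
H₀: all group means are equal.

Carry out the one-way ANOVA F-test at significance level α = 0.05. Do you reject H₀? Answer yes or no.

Group means [39.86, 33.42, 26.60, 39.60], grand mean 35.559
SSB = Σnᵢ(x̄ᵢ−x̄)² = 749.009; SSW = ΣΣ(x−x̄ᵢ)² = 701.374
MSB = 749.009/3 = 249.6695; MSW = 701.374/30 = 23.3791
F = MSB/MSW = 10.6792
df = (3, 30)
p-value (upper-tail) = 0.00006
At α=0.05: p < α → reject H₀

reject H₀: yes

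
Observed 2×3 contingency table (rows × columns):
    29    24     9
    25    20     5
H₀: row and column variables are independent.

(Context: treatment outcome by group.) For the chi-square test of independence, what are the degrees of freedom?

df = (r−1)(c−1) = (2−1)·(3−1) = 2

degrees of freedom = 2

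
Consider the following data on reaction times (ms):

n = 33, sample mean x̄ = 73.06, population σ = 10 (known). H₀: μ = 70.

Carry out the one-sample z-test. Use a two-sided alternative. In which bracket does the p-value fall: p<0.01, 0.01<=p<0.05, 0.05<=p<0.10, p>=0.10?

p-value bracket: 0.05<=p<0.10

SE = σ/√n = 10/√33 = 1.7408
z = (x̄−μ₀)/SE = (73.06−70)/1.7408 = 1.7578
p-value (two-sided) = 0.07878
→ bracket: 0.05<=p<0.10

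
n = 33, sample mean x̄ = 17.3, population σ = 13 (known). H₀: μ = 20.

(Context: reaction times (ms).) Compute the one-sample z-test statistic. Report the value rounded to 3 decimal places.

SE = σ/√n = 13/√33 = 2.2630
z = (x̄−μ₀)/SE = (17.3−20)/2.2630 = -1.1931

test statistic = -1.193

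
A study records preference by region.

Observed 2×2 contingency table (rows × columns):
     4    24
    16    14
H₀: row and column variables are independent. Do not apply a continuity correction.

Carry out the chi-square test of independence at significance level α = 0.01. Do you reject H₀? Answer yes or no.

reject H₀: yes

Row totals [28, 30], col totals [20, 38], n=58
χ² = (4−9.66)²/9.66 + (24−18.34)²/18.34 + (16−10.34)²/10.34 + (14−19.66)²/19.66 = 9.7742
df = 1
p-value (upper-tail) = 0.00177
At α=0.01: p < α → reject H₀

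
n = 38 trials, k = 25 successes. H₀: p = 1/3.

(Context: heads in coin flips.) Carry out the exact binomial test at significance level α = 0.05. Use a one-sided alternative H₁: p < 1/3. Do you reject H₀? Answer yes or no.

Exact binomial: n=38, k=25, p₀=1/3=0.3333
P(X≤25) from Σ C(n,i)·p₀^i·(1−p₀)^(n−i)
p-value (one-sided, H₁ less) = 0.99999
At α=0.05: p ≥ α → fail to reject H₀

reject H₀: no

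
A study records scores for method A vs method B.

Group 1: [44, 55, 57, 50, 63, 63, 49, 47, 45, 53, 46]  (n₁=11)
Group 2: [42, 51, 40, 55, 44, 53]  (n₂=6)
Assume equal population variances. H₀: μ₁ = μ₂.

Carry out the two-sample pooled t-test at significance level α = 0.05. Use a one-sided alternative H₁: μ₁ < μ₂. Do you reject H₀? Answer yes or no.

x̄₁=52.000, s₁=6.812, n₁=11
x̄₂=47.500, s₂=6.285, n₂=6
s_p² = [10·6.812² + 5·6.285²]/15 = 44.1000
SE = √(s_p²·(1/11+1/6)) = 3.3703
t = (52.000−47.500)/3.3703 = 1.3352
df = 15
p-value (one-sided, H₁ less) = 0.89914
At α=0.05: p ≥ α → fail to reject H₀

reject H₀: no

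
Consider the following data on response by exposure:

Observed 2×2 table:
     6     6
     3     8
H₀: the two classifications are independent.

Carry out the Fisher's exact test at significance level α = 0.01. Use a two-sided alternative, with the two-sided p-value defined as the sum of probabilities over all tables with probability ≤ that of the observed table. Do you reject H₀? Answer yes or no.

Margins: r₁=12, r₂=11, c₁=9, c₂=14, n=23
p_obs = C(12,6)·C(11,3)/C(23,9); sum pmf over tables with pmf ≤ p_obs
p-value (two-sided) = 0.40032
At α=0.01: p ≥ α → fail to reject H₀

reject H₀: no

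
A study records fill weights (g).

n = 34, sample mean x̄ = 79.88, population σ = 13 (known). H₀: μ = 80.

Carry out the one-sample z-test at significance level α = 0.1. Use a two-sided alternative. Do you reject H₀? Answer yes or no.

SE = σ/√n = 13/√34 = 2.2295
z = (x̄−μ₀)/SE = (79.88−80)/2.2295 = -0.0538
p-value (two-sided) = 0.95708
At α=0.1: p ≥ α → fail to reject H₀

reject H₀: no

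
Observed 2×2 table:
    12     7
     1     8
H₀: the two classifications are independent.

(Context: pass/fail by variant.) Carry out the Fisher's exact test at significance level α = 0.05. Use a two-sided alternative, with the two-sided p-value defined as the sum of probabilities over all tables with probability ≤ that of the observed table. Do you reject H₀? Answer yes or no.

Margins: r₁=19, r₂=9, c₁=13, c₂=15, n=28
p_obs = C(19,12)·C(9,1)/C(28,13); sum pmf over tables with pmf ≤ p_obs
p-value (two-sided) = 0.01573
At α=0.05: p < α → reject H₀

reject H₀: yes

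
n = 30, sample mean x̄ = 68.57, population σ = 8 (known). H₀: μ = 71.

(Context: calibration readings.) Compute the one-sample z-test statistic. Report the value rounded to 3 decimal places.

test statistic = -1.664

SE = σ/√n = 8/√30 = 1.4606
z = (x̄−μ₀)/SE = (68.57−71)/1.4606 = -1.6637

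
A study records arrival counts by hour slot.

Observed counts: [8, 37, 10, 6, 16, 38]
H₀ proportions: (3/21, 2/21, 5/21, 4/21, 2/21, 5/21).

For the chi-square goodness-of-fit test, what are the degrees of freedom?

df = k − 1 = 6 − 1 = 5

degrees of freedom = 5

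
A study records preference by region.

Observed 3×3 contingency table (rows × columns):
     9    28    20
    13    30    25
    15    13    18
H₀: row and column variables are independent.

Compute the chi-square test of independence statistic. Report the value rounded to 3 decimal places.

test statistic = 6.624

Row totals [57, 68, 46], col totals [37, 71, 63], n=171
χ² = (9−12.33)²/12.33 + (28−23.67)²/23.67 + (20−21.00)²/21.00 + (13−14.71)²/14.71 + (30−28.23)²/28.23 + (25−25.05)²/25.05 + (15−9.95)²/9.95 + (13−19.10)²/19.10 + (18−16.95)²/16.95 = 6.6243
df = 4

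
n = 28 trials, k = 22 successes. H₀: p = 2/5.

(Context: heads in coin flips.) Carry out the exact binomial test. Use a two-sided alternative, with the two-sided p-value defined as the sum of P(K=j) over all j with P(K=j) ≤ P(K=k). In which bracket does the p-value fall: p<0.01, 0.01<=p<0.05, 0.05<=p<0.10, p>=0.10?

Exact binomial: n=28, k=22, p₀=2/5=0.4000
P(X=j) = C(n,j)·p₀^j·(1−p₀)^(n−j); p = Σ P(X=j) over j with P(X=j) ≤ P(X=22)
p-value (two-sided) = 0.00005
→ bracket: p<0.01

p-value bracket: p<0.01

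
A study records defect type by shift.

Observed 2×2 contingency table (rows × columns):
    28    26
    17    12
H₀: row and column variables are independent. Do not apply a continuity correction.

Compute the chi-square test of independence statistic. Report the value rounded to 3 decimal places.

test statistic = 0.348

Row totals [54, 29], col totals [45, 38], n=83
χ² = (28−29.28)²/29.28 + (26−24.72)²/24.72 + (17−15.72)²/15.72 + (12−13.28)²/13.28 = 0.3483
df = 1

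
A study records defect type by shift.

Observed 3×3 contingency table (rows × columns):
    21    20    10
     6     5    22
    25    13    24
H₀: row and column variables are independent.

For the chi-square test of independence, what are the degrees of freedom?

degrees of freedom = 4

df = (r−1)(c−1) = (3−1)·(3−1) = 4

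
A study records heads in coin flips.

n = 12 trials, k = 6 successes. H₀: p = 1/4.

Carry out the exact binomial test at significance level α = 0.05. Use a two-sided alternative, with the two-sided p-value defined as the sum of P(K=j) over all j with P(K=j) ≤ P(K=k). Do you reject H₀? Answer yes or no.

reject H₀: no

Exact binomial: n=12, k=6, p₀=1/4=0.2500
P(X=j) = C(n,j)·p₀^j·(1−p₀)^(n−j); p = Σ P(X=j) over j with P(X=j) ≤ P(X=6)
p-value (two-sided) = 0.08608
At α=0.05: p ≥ α → fail to reject H₀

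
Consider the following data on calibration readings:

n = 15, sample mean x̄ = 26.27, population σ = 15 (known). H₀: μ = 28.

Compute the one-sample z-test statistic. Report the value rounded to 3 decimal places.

SE = σ/√n = 15/√15 = 3.8730
z = (x̄−μ₀)/SE = (26.27−28)/3.8730 = -0.4467

test statistic = -0.447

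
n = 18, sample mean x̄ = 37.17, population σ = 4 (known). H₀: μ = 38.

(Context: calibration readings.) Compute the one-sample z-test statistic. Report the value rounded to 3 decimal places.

SE = σ/√n = 4/√18 = 0.9428
z = (x̄−μ₀)/SE = (37.17−38)/0.9428 = -0.8803

test statistic = -0.880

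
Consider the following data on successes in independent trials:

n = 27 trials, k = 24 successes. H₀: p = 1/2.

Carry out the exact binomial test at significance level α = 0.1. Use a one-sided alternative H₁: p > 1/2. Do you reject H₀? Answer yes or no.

Exact binomial: n=27, k=24, p₀=1/2=0.5000
P(X≥24) from Σ C(n,i)·p₀^i·(1−p₀)^(n−i)
p-value (one-sided, H₁ greater) = 0.00002
At α=0.1: p < α → reject H₀

reject H₀: yes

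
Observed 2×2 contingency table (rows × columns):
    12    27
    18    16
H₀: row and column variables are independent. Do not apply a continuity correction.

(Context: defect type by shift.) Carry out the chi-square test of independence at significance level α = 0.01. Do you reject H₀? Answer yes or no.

reject H₀: no

Row totals [39, 34], col totals [30, 43], n=73
χ² = (12−16.03)²/16.03 + (27−22.97)²/22.97 + (18−13.97)²/13.97 + (16−20.03)²/20.03 = 3.6888
df = 1
p-value (upper-tail) = 0.05478
At α=0.01: p ≥ α → fail to reject H₀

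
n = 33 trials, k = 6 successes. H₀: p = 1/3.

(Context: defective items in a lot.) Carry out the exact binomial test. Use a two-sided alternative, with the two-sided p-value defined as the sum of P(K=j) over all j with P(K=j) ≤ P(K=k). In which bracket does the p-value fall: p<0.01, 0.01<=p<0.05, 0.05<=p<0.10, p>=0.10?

Exact binomial: n=33, k=6, p₀=1/3=0.3333
P(X=j) = C(n,j)·p₀^j·(1−p₀)^(n−j); p = Σ P(X=j) over j with P(X=j) ≤ P(X=6)
p-value (two-sided) = 0.06692
→ bracket: 0.05<=p<0.10

p-value bracket: 0.05<=p<0.10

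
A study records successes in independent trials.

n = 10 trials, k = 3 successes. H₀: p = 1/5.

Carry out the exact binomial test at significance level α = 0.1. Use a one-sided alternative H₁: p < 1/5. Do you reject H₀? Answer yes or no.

reject H₀: no

Exact binomial: n=10, k=3, p₀=1/5=0.2000
P(X≤3) from Σ C(n,i)·p₀^i·(1−p₀)^(n−i)
p-value (one-sided, H₁ less) = 0.87913
At α=0.1: p ≥ α → fail to reject H₀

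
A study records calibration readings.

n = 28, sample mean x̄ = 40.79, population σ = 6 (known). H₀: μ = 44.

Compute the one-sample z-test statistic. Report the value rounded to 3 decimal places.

SE = σ/√n = 6/√28 = 1.1339
z = (x̄−μ₀)/SE = (40.79−44)/1.1339 = -2.8310

test statistic = -2.831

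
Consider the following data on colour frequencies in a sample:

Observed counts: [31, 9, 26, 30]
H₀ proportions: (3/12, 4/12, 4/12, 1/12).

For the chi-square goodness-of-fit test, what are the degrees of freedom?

df = k − 1 = 4 − 1 = 3

degrees of freedom = 3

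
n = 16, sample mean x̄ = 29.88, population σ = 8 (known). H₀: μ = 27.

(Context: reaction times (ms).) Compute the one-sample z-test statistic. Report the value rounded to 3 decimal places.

SE = σ/√n = 8/√16 = 2.0000
z = (x̄−μ₀)/SE = (29.88−27)/2.0000 = 1.4400

test statistic = 1.440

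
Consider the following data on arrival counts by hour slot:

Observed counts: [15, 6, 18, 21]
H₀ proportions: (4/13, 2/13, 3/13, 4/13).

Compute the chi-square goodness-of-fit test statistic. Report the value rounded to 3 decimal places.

test statistic = 3.375

n = 60; E_i = n·p_i = [18.46, 9.23, 13.85, 18.46]
χ² = (15−18.46)²/18.46 + (6−9.23)²/9.23 + (18−13.85)²/13.85 + (21−18.46)²/18.46 = 3.3750
df = 3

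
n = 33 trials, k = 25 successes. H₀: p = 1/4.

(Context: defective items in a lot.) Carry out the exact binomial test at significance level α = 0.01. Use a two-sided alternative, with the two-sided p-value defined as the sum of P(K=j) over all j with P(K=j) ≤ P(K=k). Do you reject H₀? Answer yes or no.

Exact binomial: n=33, k=25, p₀=1/4=0.2500
P(X=j) = C(n,j)·p₀^j·(1−p₀)^(n−j); p = Σ P(X=j) over j with P(X=j) ≤ P(X=25)
p-value (two-sided) = 0.00000
At α=0.01: p < α → reject H₀

reject H₀: yes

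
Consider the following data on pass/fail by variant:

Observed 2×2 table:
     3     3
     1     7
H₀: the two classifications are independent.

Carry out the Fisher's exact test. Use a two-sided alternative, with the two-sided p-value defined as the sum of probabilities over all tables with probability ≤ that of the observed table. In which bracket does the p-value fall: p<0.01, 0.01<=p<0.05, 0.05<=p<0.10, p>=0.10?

Margins: r₁=6, r₂=8, c₁=4, c₂=10, n=14
p_obs = C(6,3)·C(8,1)/C(14,4); sum pmf over tables with pmf ≤ p_obs
p-value (two-sided) = 0.24476
→ bracket: p>=0.10

p-value bracket: p>=0.10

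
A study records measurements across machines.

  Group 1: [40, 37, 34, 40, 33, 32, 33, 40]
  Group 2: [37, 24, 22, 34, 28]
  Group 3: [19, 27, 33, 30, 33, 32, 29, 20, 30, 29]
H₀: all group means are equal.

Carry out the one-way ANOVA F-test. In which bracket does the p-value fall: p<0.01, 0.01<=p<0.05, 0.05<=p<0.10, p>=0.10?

p-value bracket: p<0.01

Group means [36.12, 29.00, 28.20], grand mean 31.130
SSB = Σnᵢ(x̄ᵢ−x̄)² = 308.134; SSW = ΣΣ(x−x̄ᵢ)² = 472.475
MSB = 308.134/2 = 154.0668; MSW = 472.475/20 = 23.6238
F = MSB/MSW = 6.5217
df = (2, 20)
p-value (upper-tail) = 0.00660
→ bracket: p<0.01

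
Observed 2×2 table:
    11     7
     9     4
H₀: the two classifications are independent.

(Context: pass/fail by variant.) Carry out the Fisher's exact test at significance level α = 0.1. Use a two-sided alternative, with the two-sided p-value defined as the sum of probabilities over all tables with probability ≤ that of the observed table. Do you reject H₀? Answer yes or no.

Margins: r₁=18, r₂=13, c₁=20, c₂=11, n=31
p_obs = C(18,11)·C(13,9)/C(31,20); sum pmf over tables with pmf ≤ p_obs
p-value (two-sided) = 0.71783
At α=0.1: p ≥ α → fail to reject H₀

reject H₀: no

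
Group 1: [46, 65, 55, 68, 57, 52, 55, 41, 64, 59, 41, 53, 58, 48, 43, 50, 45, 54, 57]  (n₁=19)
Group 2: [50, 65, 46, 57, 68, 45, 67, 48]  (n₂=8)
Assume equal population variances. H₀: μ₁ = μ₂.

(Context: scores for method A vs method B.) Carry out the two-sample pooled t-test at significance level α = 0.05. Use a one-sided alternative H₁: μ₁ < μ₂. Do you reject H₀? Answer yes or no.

reject H₀: no

x̄₁=53.211, s₁=7.913, n₁=19
x̄₂=55.750, s₂=9.765, n₂=8
s_p² = [18·7.913² + 7·9.765²]/25 = 71.7863
SE = √(s_p²·(1/19+1/8)) = 3.5709
t = (53.211−55.750)/3.5709 = -0.7112
df = 25
p-value (one-sided, H₁ less) = 0.24179
At α=0.05: p ≥ α → fail to reject H₀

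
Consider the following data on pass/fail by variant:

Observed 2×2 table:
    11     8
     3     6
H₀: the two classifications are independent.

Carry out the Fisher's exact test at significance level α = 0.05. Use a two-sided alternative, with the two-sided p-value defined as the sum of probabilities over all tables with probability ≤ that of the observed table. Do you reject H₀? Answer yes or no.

reject H₀: no

Margins: r₁=19, r₂=9, c₁=14, c₂=14, n=28
p_obs = C(19,11)·C(9,3)/C(28,14); sum pmf over tables with pmf ≤ p_obs
p-value (two-sided) = 0.41971
At α=0.05: p ≥ α → fail to reject H₀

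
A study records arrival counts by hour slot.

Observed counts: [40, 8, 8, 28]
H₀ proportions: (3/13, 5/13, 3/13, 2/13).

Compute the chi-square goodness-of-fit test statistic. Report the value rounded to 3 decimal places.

test statistic = 64.489

n = 84; E_i = n·p_i = [19.38, 32.31, 19.38, 12.92]
χ² = (40−19.38)²/19.38 + (8−32.31)²/32.31 + (8−19.38)²/19.38 + (28−12.92)²/12.92 = 64.4889
df = 3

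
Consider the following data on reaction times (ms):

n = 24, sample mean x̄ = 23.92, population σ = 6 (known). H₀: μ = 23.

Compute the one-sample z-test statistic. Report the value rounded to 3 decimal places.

SE = σ/√n = 6/√24 = 1.2247
z = (x̄−μ₀)/SE = (23.92−23)/1.2247 = 0.7512

test statistic = 0.751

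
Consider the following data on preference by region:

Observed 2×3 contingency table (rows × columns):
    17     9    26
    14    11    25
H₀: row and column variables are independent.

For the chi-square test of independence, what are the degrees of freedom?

df = (r−1)(c−1) = (2−1)·(3−1) = 2

degrees of freedom = 2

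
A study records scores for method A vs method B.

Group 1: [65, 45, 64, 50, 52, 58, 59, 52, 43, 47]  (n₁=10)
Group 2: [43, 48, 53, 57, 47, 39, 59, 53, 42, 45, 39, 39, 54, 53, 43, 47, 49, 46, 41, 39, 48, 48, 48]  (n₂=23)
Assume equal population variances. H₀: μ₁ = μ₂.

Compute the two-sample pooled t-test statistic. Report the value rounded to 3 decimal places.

x̄₁=53.500, s₁=7.706, n₁=10
x̄₂=46.957, s₂=5.889, n₂=23
s_p² = [9·7.706² + 22·5.889²]/31 = 41.8534
SE = √(s_p²·(1/10+1/23)) = 2.4505
t = (53.500−46.957)/2.4505 = 2.6702
df = 31

test statistic = 2.670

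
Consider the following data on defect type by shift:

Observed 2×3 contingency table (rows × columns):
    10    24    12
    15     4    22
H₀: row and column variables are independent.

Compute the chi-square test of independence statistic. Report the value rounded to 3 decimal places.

Row totals [46, 41], col totals [25, 28, 34], n=87
χ² = (10−13.22)²/13.22 + (24−14.80)²/14.80 + (12−17.98)²/17.98 + (15−11.78)²/11.78 + (4−13.20)²/13.20 + (22−16.02)²/16.02 = 17.9990
df = 2

test statistic = 17.999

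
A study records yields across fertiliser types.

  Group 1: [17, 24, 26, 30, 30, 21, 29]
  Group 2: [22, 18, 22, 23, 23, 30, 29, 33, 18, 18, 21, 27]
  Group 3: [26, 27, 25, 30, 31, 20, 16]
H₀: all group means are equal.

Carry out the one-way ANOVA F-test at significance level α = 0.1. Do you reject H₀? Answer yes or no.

Group means [25.29, 23.67, 25.00], grand mean 24.462
SSB = Σnᵢ(x̄ᵢ−x̄)² = 14.366; SSW = ΣΣ(x−x̄ᵢ)² = 596.095
MSB = 14.366/2 = 7.1832; MSW = 596.095/23 = 25.9172
F = MSB/MSW = 0.2772
df = (2, 23)
p-value (upper-tail) = 0.76043
At α=0.1: p ≥ α → fail to reject H₀

reject H₀: no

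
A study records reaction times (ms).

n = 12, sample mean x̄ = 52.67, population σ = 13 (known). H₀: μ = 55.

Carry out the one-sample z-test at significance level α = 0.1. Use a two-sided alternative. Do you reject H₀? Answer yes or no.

reject H₀: no

SE = σ/√n = 13/√12 = 3.7528
z = (x̄−μ₀)/SE = (52.67−55)/3.7528 = -0.6209
p-value (two-sided) = 0.53468
At α=0.1: p ≥ α → fail to reject H₀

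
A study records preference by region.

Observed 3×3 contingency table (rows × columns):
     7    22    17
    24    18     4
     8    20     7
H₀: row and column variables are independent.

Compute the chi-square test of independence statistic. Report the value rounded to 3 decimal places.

Row totals [46, 46, 35], col totals [39, 60, 28], n=127
χ² = (7−14.13)²/14.13 + (22−21.73)²/21.73 + (17−10.14)²/10.14 + (24−14.13)²/14.13 + (18−21.73)²/21.73 + (4−10.14)²/10.14 + (8−10.75)²/10.75 + (20−16.54)²/16.54 + (7−7.72)²/7.72 = 20.9932
df = 4

test statistic = 20.993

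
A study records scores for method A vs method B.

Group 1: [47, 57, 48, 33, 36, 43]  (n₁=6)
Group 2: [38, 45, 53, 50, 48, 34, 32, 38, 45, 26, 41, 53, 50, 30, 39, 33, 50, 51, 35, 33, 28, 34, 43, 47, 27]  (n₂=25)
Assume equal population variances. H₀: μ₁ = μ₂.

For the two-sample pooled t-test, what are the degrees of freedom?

df = n₁ + n₂ − 2 = 6 + 25 − 2 = 29

degrees of freedom = 29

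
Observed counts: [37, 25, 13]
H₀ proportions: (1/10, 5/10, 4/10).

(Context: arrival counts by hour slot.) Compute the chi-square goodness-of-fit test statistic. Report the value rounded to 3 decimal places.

n = 75; E_i = n·p_i = [7.50, 37.50, 30.00]
χ² = (37−7.50)²/7.50 + (25−37.50)²/37.50 + (13−30.00)²/30.00 = 129.8333
df = 2

test statistic = 129.833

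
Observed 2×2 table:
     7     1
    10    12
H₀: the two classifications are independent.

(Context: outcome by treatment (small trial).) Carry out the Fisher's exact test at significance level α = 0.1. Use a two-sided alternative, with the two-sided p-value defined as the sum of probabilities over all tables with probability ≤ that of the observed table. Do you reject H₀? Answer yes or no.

Margins: r₁=8, r₂=22, c₁=17, c₂=13, n=30
p_obs = C(8,7)·C(22,10)/C(30,17); sum pmf over tables with pmf ≤ p_obs
p-value (two-sided) = 0.09243
At α=0.1: p < α → reject H₀

reject H₀: yes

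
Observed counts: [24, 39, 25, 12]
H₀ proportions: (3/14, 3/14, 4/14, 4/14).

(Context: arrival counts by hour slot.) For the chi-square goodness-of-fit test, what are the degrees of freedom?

df = k − 1 = 4 − 1 = 3

degrees of freedom = 3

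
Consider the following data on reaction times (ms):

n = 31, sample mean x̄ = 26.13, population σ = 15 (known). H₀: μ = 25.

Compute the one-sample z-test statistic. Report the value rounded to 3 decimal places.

SE = σ/√n = 15/√31 = 2.6941
z = (x̄−μ₀)/SE = (26.13−25)/2.6941 = 0.4194

test statistic = 0.419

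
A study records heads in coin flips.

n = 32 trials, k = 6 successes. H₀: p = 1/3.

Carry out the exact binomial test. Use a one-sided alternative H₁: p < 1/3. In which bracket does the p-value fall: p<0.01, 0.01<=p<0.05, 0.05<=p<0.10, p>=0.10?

p-value bracket: 0.05<=p<0.10

Exact binomial: n=32, k=6, p₀=1/3=0.3333
P(X≤6) from Σ C(n,i)·p₀^i·(1−p₀)^(n−i)
p-value (one-sided, H₁ less) = 0.05438
→ bracket: 0.05<=p<0.10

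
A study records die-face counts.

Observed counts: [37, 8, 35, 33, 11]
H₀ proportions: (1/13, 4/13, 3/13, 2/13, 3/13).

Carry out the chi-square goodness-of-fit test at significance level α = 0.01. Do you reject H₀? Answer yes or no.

n = 124; E_i = n·p_i = [9.54, 38.15, 28.62, 19.08, 28.62]
χ² = (37−9.54)²/9.54 + (8−38.15)²/38.15 + (35−28.62)²/28.62 + (33−19.08)²/19.08 + (11−28.62)²/28.62 = 125.3239
df = 4
p-value (upper-tail) = 0.00000
At α=0.01: p < α → reject H₀

reject H₀: yes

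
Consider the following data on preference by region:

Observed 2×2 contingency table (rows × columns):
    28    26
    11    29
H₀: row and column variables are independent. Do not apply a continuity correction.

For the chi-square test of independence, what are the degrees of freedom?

df = (r−1)(c−1) = (2−1)·(2−1) = 1

degrees of freedom = 1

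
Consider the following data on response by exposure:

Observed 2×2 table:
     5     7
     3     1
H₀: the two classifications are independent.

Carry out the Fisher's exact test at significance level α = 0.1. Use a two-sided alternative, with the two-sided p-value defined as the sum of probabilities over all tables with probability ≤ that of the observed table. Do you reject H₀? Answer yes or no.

Margins: r₁=12, r₂=4, c₁=8, c₂=8, n=16
p_obs = C(12,5)·C(4,3)/C(16,8); sum pmf over tables with pmf ≤ p_obs
p-value (two-sided) = 0.56923
At α=0.1: p ≥ α → fail to reject H₀

reject H₀: no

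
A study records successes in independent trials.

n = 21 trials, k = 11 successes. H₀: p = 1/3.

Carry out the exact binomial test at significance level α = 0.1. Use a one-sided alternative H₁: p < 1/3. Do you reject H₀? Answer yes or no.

reject H₀: no

Exact binomial: n=21, k=11, p₀=1/3=0.3333
P(X≤11) from Σ C(n,i)·p₀^i·(1−p₀)^(n−i)
p-value (one-sided, H₁ less) = 0.97881
At α=0.1: p ≥ α → fail to reject H₀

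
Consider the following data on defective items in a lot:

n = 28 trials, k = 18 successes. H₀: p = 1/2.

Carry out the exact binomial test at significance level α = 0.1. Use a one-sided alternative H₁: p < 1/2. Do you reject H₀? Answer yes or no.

reject H₀: no

Exact binomial: n=28, k=18, p₀=1/2=0.5000
P(X≤18) from Σ C(n,i)·p₀^i·(1−p₀)^(n−i)
p-value (one-sided, H₁ less) = 0.95642
At α=0.1: p ≥ α → fail to reject H₀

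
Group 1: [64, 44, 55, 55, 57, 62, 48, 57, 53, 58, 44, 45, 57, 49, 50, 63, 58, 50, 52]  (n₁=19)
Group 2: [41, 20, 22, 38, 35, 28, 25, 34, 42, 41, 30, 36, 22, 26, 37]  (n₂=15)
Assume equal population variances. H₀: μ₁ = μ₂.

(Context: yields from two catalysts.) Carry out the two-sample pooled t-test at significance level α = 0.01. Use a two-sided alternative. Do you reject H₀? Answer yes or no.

x̄₁=53.737, s₁=6.163, n₁=19
x̄₂=31.800, s₂=7.561, n₂=15
s_p² = [18·6.163² + 14·7.561²]/32 = 46.3776
SE = √(s_p²·(1/19+1/15)) = 2.3522
t = (53.737−31.800)/2.3522 = 9.3262
df = 32
p-value (two-sided) = 0.00000
At α=0.01: p < α → reject H₀

reject H₀: yes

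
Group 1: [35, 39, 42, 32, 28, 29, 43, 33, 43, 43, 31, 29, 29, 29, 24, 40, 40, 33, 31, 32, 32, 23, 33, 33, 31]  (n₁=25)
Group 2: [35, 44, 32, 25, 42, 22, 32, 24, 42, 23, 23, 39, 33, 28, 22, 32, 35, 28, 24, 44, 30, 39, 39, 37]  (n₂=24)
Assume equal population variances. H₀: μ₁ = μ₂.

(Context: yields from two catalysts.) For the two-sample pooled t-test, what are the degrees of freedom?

degrees of freedom = 47

df = n₁ + n₂ − 2 = 25 + 24 − 2 = 47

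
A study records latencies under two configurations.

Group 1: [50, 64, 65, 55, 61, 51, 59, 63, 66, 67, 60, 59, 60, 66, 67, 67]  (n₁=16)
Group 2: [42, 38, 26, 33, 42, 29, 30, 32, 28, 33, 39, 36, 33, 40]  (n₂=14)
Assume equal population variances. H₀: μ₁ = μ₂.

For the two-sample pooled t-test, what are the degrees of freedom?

degrees of freedom = 28

df = n₁ + n₂ − 2 = 16 + 14 − 2 = 28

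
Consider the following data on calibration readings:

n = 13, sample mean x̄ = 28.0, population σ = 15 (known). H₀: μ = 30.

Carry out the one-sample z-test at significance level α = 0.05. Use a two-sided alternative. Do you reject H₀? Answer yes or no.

SE = σ/√n = 15/√13 = 4.1603
z = (x̄−μ₀)/SE = (28.0−30)/4.1603 = -0.4807
p-value (two-sided) = 0.63070
At α=0.05: p ≥ α → fail to reject H₀

reject H₀: no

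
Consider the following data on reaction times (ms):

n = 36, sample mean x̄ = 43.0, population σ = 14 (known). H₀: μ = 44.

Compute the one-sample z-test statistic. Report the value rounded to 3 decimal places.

SE = σ/√n = 14/√36 = 2.3333
z = (x̄−μ₀)/SE = (43.0−44)/2.3333 = -0.4286

test statistic = -0.429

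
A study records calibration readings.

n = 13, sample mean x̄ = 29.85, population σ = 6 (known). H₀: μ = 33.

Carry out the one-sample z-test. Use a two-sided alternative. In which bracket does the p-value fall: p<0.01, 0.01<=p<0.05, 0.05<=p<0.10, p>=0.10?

p-value bracket: 0.05<=p<0.10

SE = σ/√n = 6/√13 = 1.6641
z = (x̄−μ₀)/SE = (29.85−33)/1.6641 = -1.8929
p-value (two-sided) = 0.05837
→ bracket: 0.05<=p<0.10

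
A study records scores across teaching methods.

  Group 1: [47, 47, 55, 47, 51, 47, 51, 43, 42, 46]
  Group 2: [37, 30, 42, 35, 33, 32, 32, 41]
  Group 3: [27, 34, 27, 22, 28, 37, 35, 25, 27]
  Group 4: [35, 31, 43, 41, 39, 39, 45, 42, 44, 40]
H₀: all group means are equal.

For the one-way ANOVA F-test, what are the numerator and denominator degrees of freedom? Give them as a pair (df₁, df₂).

degrees of freedom = [3, 33]

k = 4 groups, N = 37 total
df = (k−1, N−k) = (4−1, 37−4) = (3, 33)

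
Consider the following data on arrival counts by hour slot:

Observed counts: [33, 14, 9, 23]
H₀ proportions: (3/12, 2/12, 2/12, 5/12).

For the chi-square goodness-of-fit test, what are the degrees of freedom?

degrees of freedom = 3

df = k − 1 = 4 − 1 = 3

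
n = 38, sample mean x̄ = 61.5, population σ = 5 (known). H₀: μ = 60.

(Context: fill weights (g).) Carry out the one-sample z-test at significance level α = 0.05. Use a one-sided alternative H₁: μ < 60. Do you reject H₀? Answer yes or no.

SE = σ/√n = 5/√38 = 0.8111
z = (x̄−μ₀)/SE = (61.5−60)/0.8111 = 1.8493
p-value (one-sided, H₁ less) = 0.96779
At α=0.05: p ≥ α → fail to reject H₀

reject H₀: no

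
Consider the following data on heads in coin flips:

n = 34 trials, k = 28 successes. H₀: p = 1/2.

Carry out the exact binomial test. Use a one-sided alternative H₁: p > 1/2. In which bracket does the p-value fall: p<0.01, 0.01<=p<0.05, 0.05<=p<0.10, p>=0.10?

Exact binomial: n=34, k=28, p₀=1/2=0.5000
P(X≥28) from Σ C(n,i)·p₀^i·(1−p₀)^(n−i)
p-value (one-sided, H₁ greater) = 0.00010
→ bracket: p<0.01

p-value bracket: p<0.01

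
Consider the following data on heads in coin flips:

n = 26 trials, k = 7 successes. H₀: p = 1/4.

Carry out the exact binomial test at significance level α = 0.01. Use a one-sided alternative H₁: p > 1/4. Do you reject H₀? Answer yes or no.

Exact binomial: n=26, k=7, p₀=1/4=0.2500
P(X≥7) from Σ C(n,i)·p₀^i·(1−p₀)^(n−i)
p-value (one-sided, H₁ greater) = 0.48461
At α=0.01: p ≥ α → fail to reject H₀

reject H₀: no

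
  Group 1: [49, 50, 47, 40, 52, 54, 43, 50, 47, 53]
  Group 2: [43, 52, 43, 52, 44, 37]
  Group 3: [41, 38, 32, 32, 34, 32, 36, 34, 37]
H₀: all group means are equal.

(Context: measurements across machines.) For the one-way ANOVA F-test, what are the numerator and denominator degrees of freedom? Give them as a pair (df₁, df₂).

degrees of freedom = [2, 22]

k = 3 groups, N = 25 total
df = (k−1, N−k) = (3−1, 25−3) = (2, 22)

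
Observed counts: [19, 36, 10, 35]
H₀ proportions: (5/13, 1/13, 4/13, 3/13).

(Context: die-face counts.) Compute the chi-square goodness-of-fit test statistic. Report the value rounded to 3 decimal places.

test statistic = 134.199

n = 100; E_i = n·p_i = [38.46, 7.69, 30.77, 23.08]
χ² = (19−38.46)²/38.46 + (36−7.69)²/7.69 + (10−30.77)²/30.77 + (35−23.08)²/23.08 = 134.1993
df = 3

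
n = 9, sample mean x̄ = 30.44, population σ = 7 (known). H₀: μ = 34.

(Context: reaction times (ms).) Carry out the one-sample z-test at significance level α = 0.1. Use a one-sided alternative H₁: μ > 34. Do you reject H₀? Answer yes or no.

SE = σ/√n = 7/√9 = 2.3333
z = (x̄−μ₀)/SE = (30.44−34)/2.3333 = -1.5257
p-value (one-sided, H₁ greater) = 0.93646
At α=0.1: p ≥ α → fail to reject H₀

reject H₀: no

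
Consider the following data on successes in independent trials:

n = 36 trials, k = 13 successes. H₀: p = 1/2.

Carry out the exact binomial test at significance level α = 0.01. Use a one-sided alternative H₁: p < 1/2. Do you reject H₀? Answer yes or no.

Exact binomial: n=36, k=13, p₀=1/2=0.5000
P(X≤13) from Σ C(n,i)·p₀^i·(1−p₀)^(n−i)
p-value (one-sided, H₁ less) = 0.06625
At α=0.01: p ≥ α → fail to reject H₀

reject H₀: no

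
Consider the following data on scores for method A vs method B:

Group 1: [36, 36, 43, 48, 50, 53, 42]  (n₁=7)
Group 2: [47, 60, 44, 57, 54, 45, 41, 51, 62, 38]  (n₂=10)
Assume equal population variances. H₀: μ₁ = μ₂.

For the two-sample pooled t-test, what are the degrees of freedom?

degrees of freedom = 15

df = n₁ + n₂ − 2 = 7 + 10 − 2 = 15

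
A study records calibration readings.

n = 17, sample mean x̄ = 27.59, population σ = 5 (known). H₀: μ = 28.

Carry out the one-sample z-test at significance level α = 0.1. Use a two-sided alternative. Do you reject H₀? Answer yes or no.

reject H₀: no

SE = σ/√n = 5/√17 = 1.2127
z = (x̄−μ₀)/SE = (27.59−28)/1.2127 = -0.3381
p-value (two-sided) = 0.73529
At α=0.1: p ≥ α → fail to reject H₀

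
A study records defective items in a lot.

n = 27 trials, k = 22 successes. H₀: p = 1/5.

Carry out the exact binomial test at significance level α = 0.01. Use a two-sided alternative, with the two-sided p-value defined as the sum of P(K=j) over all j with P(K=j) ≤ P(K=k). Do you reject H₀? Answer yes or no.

reject H₀: yes

Exact binomial: n=27, k=22, p₀=1/5=0.2000
P(X=j) = C(n,j)·p₀^j·(1−p₀)^(n−j); p = Σ P(X=j) over j with P(X=j) ≤ P(X=22)
p-value (two-sided) = 0.00000
At α=0.01: p < α → reject H₀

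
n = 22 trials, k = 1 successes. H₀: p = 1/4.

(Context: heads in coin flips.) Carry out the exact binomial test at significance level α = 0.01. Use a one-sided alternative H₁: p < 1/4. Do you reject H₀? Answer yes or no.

reject H₀: no

Exact binomial: n=22, k=1, p₀=1/4=0.2500
P(X≤1) from Σ C(n,i)·p₀^i·(1−p₀)^(n−i)
p-value (one-sided, H₁ less) = 0.01487
At α=0.01: p ≥ α → fail to reject H₀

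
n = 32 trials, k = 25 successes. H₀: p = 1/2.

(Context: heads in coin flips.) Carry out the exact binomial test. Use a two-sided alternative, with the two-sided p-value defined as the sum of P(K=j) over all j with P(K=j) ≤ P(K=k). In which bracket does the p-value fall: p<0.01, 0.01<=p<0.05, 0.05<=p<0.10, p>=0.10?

p-value bracket: p<0.01

Exact binomial: n=32, k=25, p₀=1/2=0.5000
P(X=j) = C(n,j)·p₀^j·(1−p₀)^(n−j); p = Σ P(X=j) over j with P(X=j) ≤ P(X=25)
p-value (two-sided) = 0.00210
→ bracket: p<0.01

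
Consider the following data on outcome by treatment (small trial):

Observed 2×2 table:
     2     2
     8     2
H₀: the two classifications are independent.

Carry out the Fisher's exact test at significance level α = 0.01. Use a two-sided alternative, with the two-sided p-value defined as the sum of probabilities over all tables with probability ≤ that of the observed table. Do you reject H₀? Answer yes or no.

reject H₀: no

Margins: r₁=4, r₂=10, c₁=10, c₂=4, n=14
p_obs = C(4,2)·C(10,8)/C(14,10); sum pmf over tables with pmf ≤ p_obs
p-value (two-sided) = 0.52048
At α=0.01: p ≥ α → fail to reject H₀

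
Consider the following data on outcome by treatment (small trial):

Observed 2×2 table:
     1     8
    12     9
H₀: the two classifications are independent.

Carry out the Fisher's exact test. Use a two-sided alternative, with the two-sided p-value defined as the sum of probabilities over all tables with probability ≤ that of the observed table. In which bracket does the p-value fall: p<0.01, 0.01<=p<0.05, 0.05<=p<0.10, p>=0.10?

Margins: r₁=9, r₂=21, c₁=13, c₂=17, n=30
p_obs = C(9,1)·C(21,12)/C(30,13); sum pmf over tables with pmf ≤ p_obs
p-value (two-sided) = 0.04168
→ bracket: 0.01<=p<0.05

p-value bracket: 0.01<=p<0.05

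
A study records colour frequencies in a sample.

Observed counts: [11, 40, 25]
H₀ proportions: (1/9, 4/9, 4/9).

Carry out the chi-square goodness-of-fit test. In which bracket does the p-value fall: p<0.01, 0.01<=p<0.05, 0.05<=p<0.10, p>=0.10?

p-value bracket: p>=0.10

n = 76; E_i = n·p_i = [8.44, 33.78, 33.78]
χ² = (11−8.44)²/8.44 + (40−33.78)²/33.78 + (25−33.78)²/33.78 = 4.2007
df = 2
p-value (upper-tail) = 0.12242
→ bracket: p>=0.10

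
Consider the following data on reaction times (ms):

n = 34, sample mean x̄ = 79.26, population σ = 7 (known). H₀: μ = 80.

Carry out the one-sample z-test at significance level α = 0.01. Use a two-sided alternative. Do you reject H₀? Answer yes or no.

SE = σ/√n = 7/√34 = 1.2005
z = (x̄−μ₀)/SE = (79.26−80)/1.2005 = -0.6164
p-value (two-sided) = 0.53762
At α=0.01: p ≥ α → fail to reject H₀

reject H₀: no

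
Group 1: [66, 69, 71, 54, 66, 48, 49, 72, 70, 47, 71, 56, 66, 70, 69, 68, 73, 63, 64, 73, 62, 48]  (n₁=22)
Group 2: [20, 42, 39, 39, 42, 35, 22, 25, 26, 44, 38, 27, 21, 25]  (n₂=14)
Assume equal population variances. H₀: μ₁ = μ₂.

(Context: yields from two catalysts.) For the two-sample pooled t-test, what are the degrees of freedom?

degrees of freedom = 34

df = n₁ + n₂ − 2 = 22 + 14 − 2 = 34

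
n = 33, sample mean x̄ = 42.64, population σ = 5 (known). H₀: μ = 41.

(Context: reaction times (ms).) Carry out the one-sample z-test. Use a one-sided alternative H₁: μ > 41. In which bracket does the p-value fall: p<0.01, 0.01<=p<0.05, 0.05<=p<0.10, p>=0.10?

SE = σ/√n = 5/√33 = 0.8704
z = (x̄−μ₀)/SE = (42.64−41)/0.8704 = 1.8842
p-value (one-sided, H₁ greater) = 0.02977
→ bracket: 0.01<=p<0.05

p-value bracket: 0.01<=p<0.05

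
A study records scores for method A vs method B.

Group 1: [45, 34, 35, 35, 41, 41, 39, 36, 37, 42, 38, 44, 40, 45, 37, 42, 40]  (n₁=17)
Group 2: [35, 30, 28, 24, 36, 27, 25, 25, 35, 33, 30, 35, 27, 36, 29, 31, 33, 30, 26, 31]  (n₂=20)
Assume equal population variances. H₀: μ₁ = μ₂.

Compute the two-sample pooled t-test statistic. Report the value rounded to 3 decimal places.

test statistic = 7.457

x̄₁=39.471, s₁=3.502, n₁=17
x̄₂=30.300, s₂=3.908, n₂=20
s_p² = [16·3.502² + 19·3.908²]/35 = 13.8982
SE = √(s_p²·(1/17+1/20)) = 1.2298
t = (39.471−30.300)/1.2298 = 7.4569
df = 35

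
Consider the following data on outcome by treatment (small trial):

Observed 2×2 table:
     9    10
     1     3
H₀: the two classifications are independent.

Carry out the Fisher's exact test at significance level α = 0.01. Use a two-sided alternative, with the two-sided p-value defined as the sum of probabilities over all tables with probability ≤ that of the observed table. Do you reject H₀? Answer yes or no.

reject H₀: no

Margins: r₁=19, r₂=4, c₁=10, c₂=13, n=23
p_obs = C(19,9)·C(4,1)/C(23,10); sum pmf over tables with pmf ≤ p_obs
p-value (two-sided) = 0.60361
At α=0.01: p ≥ α → fail to reject H₀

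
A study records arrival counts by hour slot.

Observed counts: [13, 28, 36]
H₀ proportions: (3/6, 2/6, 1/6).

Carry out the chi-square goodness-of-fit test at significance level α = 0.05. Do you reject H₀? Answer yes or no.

n = 77; E_i = n·p_i = [38.50, 25.67, 12.83]
χ² = (13−38.50)²/38.50 + (28−25.67)²/25.67 + (36−12.83)²/12.83 = 58.9221
df = 2
p-value (upper-tail) = 0.00000
At α=0.05: p < α → reject H₀

reject H₀: yes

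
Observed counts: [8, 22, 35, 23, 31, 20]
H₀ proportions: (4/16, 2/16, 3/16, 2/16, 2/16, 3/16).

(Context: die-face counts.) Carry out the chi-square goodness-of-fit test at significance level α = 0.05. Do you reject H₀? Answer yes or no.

n = 139; E_i = n·p_i = [34.75, 17.38, 26.06, 17.38, 17.38, 26.06]
χ² = (8−34.75)²/34.75 + (22−17.38)²/17.38 + (35−26.06)²/26.06 + (23−17.38)²/17.38 + (31−17.38)²/17.38 + (20−26.06)²/26.06 = 38.8034
df = 5
p-value (upper-tail) = 0.00000
At α=0.05: p < α → reject H₀

reject H₀: yes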